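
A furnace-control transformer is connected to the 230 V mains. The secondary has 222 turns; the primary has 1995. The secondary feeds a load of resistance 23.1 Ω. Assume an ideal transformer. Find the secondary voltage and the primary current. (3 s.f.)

V_s = V_p × N_s/N_p = 230 × 222/1995 = 25.594 V.
I_s = V_s/R = 25.594/23.1 = 1.1080 A.
I_p = I_s × N_s/N_p = 1.1080 × 222/1995 = 0.123 A.

V_s ≈ 25.6 V, I_p ≈ 0.123 A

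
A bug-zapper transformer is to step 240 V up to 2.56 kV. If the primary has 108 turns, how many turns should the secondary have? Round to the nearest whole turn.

N_s/N_p = V_s/V_p, so N_s = 108 × 2560/240 = 1152.0 ≈ 1152 turns.

N_s = 1152 turns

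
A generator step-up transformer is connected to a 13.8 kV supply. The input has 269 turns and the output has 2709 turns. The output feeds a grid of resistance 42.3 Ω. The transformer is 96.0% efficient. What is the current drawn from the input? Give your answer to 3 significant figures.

V_out = 13800 × 2709/269 = 138970 V.
I_out = V_out/R = 138970/42.3 = 3285.5 A.
P_out = V_out I_out = 138970 × 3285.5 = 4.5660×10^8 W.
P_in = P_out/η = 4.5660×10^8/0.960 = 4.7562×10^8 W.
I_in = P_in/V_in = 4.7562×10^8/13800 = 34500 A.

I_in ≈ 34500 A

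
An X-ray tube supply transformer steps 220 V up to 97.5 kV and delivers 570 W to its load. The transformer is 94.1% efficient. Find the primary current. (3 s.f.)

I_p ≈ 2.75 A

P_in = P_out/η = 570/0.941 = 605.74 W.
I_p = P_in/V_p = 605.74/220 = 2.75 A.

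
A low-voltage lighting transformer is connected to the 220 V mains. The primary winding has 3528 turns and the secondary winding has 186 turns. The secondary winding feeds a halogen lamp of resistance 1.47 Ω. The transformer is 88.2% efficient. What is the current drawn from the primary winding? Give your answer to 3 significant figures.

I_p ≈ 0.472 A

V_s = 220 × 186/3528 = 11.599 V.
I_s = V_s/R = 11.599/1.47 = 7.8902 A.
P_out = V_s I_s = 11.599 × 7.8902 = 91.516 W.
P_in = P_out/η = 91.516/0.882 = 103.76 W.
I_p = P_in/V_p = 103.76/220 = 0.472 A.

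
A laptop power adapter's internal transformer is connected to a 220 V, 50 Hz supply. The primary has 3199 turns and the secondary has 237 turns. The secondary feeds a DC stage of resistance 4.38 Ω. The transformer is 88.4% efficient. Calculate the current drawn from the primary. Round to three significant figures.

I_p ≈ 0.312 A

V_s = 220 × 237/3199 = 16.299 V.
I_s = V_s/R = 16.299/4.38 = 3.7212 A.
P_out = V_s I_s = 16.299 × 3.7212 = 60.651 W.
P_in = P_out/η = 60.651/0.884 = 68.610 W.
I_p = P_in/V_p = 68.610/220 = 0.312 A.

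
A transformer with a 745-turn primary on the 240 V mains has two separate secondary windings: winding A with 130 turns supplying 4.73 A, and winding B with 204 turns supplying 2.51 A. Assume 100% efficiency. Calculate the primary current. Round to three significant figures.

I_p ≈ 1.51 A

V_A = 240 × 130/745 = 41.879 V; V_B = 240 × 204/745 = 65.718 V.
P_out = V_A I_A + V_B I_B = 41.879×4.73 + 65.718×2.51 = 198.09 + 164.95 = 363.04 W.
Ideal ⇒ P_in = P_out, so I_p = P_out/V_p = 363.04/240 = 1.51 A.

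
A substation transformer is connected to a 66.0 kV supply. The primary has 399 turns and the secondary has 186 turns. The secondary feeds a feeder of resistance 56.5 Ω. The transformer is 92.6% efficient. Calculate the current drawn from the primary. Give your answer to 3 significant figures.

V_s = 66000 × 186/399 = 30767 V.
I_s = V_s/R = 30767/56.5 = 544.55 A.
P_out = V_s I_s = 30767 × 544.55 = 1.6754×10^7 W.
P_in = P_out/η = 1.6754×10^7/0.926 = 1.8093×10^7 W.
I_p = P_in/V_p = 1.8093×10^7/66000 = 274 A.

I_p ≈ 274 A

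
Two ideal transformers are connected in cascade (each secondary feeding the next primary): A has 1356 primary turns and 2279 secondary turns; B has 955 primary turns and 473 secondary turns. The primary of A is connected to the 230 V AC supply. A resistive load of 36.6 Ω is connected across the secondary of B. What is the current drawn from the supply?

I_supply ≈ 4.35 A

After A: V = 230.00 × 2279/1356 = 386.56 V.
After B: V = 386.56 × 473/955 = 191.46 V.
I_load = 191.46/36.6 = 5.2311 A, so P_out = 191.46 × 5.2311 = 1001.5 W.
All ideal ⇒ P_in = P_out, so I_supply = 1001.5/230 = 4.35 A.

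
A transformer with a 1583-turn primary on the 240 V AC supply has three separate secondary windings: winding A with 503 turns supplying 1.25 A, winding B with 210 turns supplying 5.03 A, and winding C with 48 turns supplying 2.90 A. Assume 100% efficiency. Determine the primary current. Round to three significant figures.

V_A = 240 × 503/1583 = 76.260 V; V_B = 240 × 210/1583 = 31.838 V; V_C = 240 × 48/1583 = 7.2773 V.
P_out = V_A I_A + V_B I_B + V_C I_C = 76.260×1.25 + 31.838×5.03 + 7.2773×2.90 = 95.325 + 160.15 + 21.104 = 276.58 W.
Ideal ⇒ P_in = P_out, so I_p = P_out/V_p = 276.58/240 = 1.15 A.

I_p ≈ 1.15 A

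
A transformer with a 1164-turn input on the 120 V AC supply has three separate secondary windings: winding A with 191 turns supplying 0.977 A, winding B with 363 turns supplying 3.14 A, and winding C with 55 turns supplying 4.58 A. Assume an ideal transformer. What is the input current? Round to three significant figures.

I_in ≈ 1.36 A

V_A = 120 × 191/1164 = 19.691 V; V_B = 120 × 363/1164 = 37.423 V; V_C = 120 × 55/1164 = 5.6701 V.
P_out = V_A I_A + V_B I_B + V_C I_C = 19.691×0.977 + 37.423×3.14 + 5.6701×4.58 = 19.238 + 117.51 + 25.969 = 162.71 W.
Ideal ⇒ P_in = P_out, so I_in = P_out/V_in = 162.71/120 = 1.36 A.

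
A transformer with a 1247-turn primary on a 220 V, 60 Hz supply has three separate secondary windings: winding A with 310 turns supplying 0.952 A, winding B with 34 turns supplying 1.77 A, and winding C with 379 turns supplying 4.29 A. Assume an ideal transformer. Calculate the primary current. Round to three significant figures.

V_A = 220 × 310/1247 = 54.691 V; V_B = 220 × 34/1247 = 5.9984 V; V_C = 220 × 379/1247 = 66.864 V.
P_out = V_A I_A + V_B I_B + V_C I_C = 54.691×0.952 + 5.9984×1.77 + 66.864×4.29 = 52.066 + 10.617 + 286.85 = 349.53 W.
Ideal ⇒ P_in = P_out, so I_p = P_out/V_p = 349.53/220 = 1.59 A.

I_p ≈ 1.59 A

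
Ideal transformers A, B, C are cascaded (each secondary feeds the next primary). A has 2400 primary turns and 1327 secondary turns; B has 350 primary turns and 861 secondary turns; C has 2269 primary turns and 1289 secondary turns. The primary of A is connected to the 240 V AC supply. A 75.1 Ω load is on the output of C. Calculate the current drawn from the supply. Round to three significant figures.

I_supply ≈ 1.91 A

After A: V = 240.00 × 1327/2400 = 132.70 V.
After B: V = 132.70 × 861/350 = 326.44 V.
After C: V = 326.44 × 1289/2269 = 185.45 V.
I_load = 185.45/75.1 = 2.4694 A, so P_out = 185.45 × 2.4694 = 457.94 W.
All ideal ⇒ P_in = P_out, so I_supply = 457.94/240 = 1.91 A.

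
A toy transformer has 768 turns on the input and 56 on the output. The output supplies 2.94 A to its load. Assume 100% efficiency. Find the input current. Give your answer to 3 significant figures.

I_in ≈ 0.214 A

For an ideal transformer I_in/I_out = N_out/N_in, so I_in = 2.94 × 56/768 = 0.214 A.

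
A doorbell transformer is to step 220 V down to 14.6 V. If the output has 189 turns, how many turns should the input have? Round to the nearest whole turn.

N_in = 2848 turns

N_in/N_out = V_in/V_out, so N_in = 189 × 220/14.6 = 2847.9 ≈ 2848 turns.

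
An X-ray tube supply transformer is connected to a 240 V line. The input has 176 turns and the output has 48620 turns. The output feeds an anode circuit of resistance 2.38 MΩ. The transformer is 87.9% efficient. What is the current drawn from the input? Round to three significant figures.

I_in ≈ 8.75 A

V_out = 240 × 48620/176 = 66300 V.
I_out = V_out/R = 66300/(2.38×10^6) = 0.027857 A.
P_out = V_out I_out = 66300 × 0.027857 = 1846.9 W.
P_in = P_out/η = 1846.9/0.879 = 2101.2 W.
I_in = P_in/V_in = 2101.2/240 = 8.75 A.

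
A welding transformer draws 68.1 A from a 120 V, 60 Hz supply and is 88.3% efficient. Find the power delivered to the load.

P_out ≈ 7220 W

P_in = V_p I_p = 120 × 68.1 = 8172.0 W.
P_out = η P_in = 0.883 × 8172.0 = 7220 W.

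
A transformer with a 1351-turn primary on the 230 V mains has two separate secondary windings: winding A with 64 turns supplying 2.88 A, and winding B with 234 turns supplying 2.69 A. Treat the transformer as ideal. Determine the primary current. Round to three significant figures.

I_p ≈ 0.602 A

V_A = 230 × 64/1351 = 10.896 V; V_B = 230 × 234/1351 = 39.837 V.
P_out = V_A I_A + V_B I_B = 10.896×2.88 + 39.837×2.69 = 31.379 + 107.16 = 138.54 W.
Ideal ⇒ P_in = P_out, so I_p = P_out/V_p = 138.54/230 = 0.602 A.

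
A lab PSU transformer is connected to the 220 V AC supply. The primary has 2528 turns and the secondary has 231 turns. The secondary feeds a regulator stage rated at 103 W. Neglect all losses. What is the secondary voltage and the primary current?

V_s ≈ 20.1 V, I_p ≈ 0.468 A

V_s = V_p × N_s/N_p = 220 × 231/2528 = 20.103 V.
I_s = P/V_s = 103/20.103 = 5.1237 A.
I_p = I_s × N_s/N_p = 5.1237 × 231/2528 = 0.468 A.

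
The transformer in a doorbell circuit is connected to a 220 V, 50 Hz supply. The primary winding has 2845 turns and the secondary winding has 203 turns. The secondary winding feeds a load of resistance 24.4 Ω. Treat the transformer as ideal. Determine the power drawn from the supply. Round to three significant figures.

P ≈ 10.1 W

V_s = V_p × N_s/N_p = 220 × 203/2845 = 15.698 V.
I_s = V_s/R = 15.698/24.4 = 0.64335 A.
I_p = I_s × N_s/N_p = 0.64335 × 203/2845 = 0.045905 A.
P = V_p I_p = 220 × 0.045905 = 10.1 W.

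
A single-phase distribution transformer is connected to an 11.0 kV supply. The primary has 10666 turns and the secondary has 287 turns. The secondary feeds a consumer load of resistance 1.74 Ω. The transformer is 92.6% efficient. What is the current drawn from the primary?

I_p ≈ 4.94 A

V_s = 11000 × 287/10666 = 295.99 V.
I_s = V_s/R = 295.99/1.74 = 170.11 A.
P_out = V_s I_s = 295.99 × 170.11 = 50350 W.
P_in = P_out/η = 50350/0.926 = 54373 W.
I_p = P_in/V_p = 54373/11000 = 4.94 A.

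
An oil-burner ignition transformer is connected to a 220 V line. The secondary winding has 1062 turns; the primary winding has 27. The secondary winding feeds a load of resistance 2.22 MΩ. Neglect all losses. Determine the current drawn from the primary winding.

I_p ≈ 0.153 A

V_s = V_p × N_s/N_p = 220 × 1062/27 = 8653.3 V.
I_s = V_s/R = 8653.3/(2.22×10^6) = 0.0038979 A.
For an ideal transformer I_p N_p = I_s N_s, so I_p = 0.0038979 × 1062/27 = 0.153 A.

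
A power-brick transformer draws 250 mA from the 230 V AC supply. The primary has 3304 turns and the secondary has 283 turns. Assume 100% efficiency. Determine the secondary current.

I_s ≈ 2.92 A

I_s/I_p = N_p/N_s, so I_s = 0.250 × 3304/283 = 2.92 A.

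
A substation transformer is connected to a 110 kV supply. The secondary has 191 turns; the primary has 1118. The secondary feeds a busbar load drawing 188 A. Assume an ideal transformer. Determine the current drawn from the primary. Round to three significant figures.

I_p ≈ 32.1 A

For an ideal transformer I_p N_p = I_s N_s, so I_p = 188 × 191/1118 = 32.1 A.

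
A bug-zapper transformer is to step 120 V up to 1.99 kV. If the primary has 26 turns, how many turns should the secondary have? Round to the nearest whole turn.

N_s = 431 turns

N_s/N_p = V_s/V_p, so N_s = 26 × 1990/120 = 431.2 ≈ 431 turns.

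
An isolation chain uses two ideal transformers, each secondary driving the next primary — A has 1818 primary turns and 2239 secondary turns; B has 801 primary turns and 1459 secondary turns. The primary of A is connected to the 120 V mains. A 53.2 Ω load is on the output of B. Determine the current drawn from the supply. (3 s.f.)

After A: V = 120.00 × 2239/1818 = 147.79 V.
After B: V = 147.79 × 1459/801 = 269.19 V.
I_load = 269.19/53.2 = 5.0600 A, so P_out = 269.19 × 5.0600 = 1362.1 W.
All ideal ⇒ P_in = P_out, so I_supply = 1362.1/120 = 11.4 A.

I_supply ≈ 11.4 A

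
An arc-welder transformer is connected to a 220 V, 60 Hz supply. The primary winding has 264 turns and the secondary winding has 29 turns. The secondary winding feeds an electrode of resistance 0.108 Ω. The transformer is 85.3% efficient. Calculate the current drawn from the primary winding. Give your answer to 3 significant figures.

V_s = 220 × 29/264 = 24.167 V.
I_s = V_s/R = 24.167/0.108 = 223.77 A.
P_out = V_s I_s = 24.167 × 223.77 = 5407.7 W.
P_in = P_out/η = 5407.7/0.853 = 6339.6 W.
I_p = P_in/V_p = 6339.6/220 = 28.8 A.

I_p ≈ 28.8 A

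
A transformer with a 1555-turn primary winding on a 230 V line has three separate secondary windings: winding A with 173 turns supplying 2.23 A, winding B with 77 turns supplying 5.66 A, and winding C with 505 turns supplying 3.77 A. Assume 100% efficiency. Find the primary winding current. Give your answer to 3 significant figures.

I_p ≈ 1.75 A

V_A = 230 × 173/1555 = 25.588 V; V_B = 230 × 77/1555 = 11.389 V; V_C = 230 × 505/1555 = 74.695 V.
P_out = V_A I_A + V_B I_B + V_C I_C = 25.588×2.23 + 11.389×5.66 + 74.695×3.77 = 57.062 + 64.462 + 281.60 = 403.12 W.
Ideal ⇒ P_in = P_out, so I_p = P_out/V_p = 403.12/230 = 1.75 A.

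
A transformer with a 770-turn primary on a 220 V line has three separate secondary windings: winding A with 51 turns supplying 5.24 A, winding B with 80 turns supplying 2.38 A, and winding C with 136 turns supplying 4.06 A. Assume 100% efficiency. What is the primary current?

V_A = 220 × 51/770 = 14.571 V; V_B = 220 × 80/770 = 22.857 V; V_C = 220 × 136/770 = 38.857 V.
P_out = V_A I_A + V_B I_B + V_C I_C = 14.571×5.24 + 22.857×2.38 + 38.857×4.06 = 76.354 + 54.400 + 157.76 = 288.51 W.
Ideal ⇒ P_in = P_out, so I_p = P_out/V_p = 288.51/220 = 1.31 A.

I_p ≈ 1.31 A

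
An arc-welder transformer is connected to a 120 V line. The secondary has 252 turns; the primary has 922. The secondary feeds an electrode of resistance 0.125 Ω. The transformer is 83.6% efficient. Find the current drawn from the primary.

V_s = 120 × 252/922 = 32.798 V.
I_s = V_s/R = 32.798/0.125 = 262.39 A.
P_out = V_s I_s = 32.798 × 262.39 = 8605.8 W.
P_in = P_out/η = 8605.8/0.836 = 10294 W.
I_p = P_in/V_p = 10294/120 = 85.8 A.

I_p ≈ 85.8 A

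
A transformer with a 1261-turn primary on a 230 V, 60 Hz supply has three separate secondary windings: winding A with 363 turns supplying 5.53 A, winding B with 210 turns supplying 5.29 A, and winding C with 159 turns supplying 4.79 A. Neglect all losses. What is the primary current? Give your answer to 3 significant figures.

V_A = 230 × 363/1261 = 66.209 V; V_B = 230 × 210/1261 = 38.303 V; V_C = 230 × 159/1261 = 29.001 V.
P_out = V_A I_A + V_B I_B + V_C I_C = 66.209×5.53 + 38.303×5.29 + 29.001×4.79 = 366.14 + 202.62 + 138.91 = 707.67 W.
Ideal ⇒ P_in = P_out, so I_p = P_out/V_p = 707.67/230 = 3.08 A.

I_p ≈ 3.08 A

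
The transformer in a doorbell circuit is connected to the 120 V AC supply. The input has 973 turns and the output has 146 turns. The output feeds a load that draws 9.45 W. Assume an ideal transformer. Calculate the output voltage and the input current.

V_out = V_in × N_out/N_in = 120 × 146/973 = 18.006 V.
I_out = P/V_out = 9.45/18.006 = 0.52482 A.
I_in = I_out × N_out/N_in = 0.52482 × 146/973 = 0.0787 A.

V_out ≈ 18.0 V, I_in ≈ 0.0787 A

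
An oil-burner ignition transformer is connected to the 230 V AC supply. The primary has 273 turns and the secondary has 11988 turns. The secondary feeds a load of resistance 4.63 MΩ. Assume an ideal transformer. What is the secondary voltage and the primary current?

V_s ≈ 10100 V, I_p ≈ 0.0958 A

V_s = V_p × N_s/N_p = 230 × 11988/273 = 10100 V.
I_s = V_s/R = 10100/(4.63×10^6) = 0.0021814 A.
I_p = I_s × N_s/N_p = 0.0021814 × 11988/273 = 0.0958 A.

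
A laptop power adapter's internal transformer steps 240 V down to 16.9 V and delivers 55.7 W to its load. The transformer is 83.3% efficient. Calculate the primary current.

I_p ≈ 0.279 A

P_in = P_out/η = 55.7/0.833 = 66.867 W.
I_p = P_in/V_p = 66.867/240 = 0.279 A.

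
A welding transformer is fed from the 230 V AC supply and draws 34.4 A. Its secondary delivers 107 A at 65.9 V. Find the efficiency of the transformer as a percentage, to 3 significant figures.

η ≈ 89.1%

P_in = 230 × 34.4 = 7912.00 W.
P_out = 65.9 × 107 = 7051.30 W.
η = P_out/P_in = 7051.30/7912.00 = 0.891.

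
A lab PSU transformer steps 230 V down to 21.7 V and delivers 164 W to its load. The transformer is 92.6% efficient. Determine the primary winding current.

I_p ≈ 0.770 A

P_in = P_out/η = 164/0.926 = 177.11 W.
I_p = P_in/V_p = 177.11/230 = 0.770 A.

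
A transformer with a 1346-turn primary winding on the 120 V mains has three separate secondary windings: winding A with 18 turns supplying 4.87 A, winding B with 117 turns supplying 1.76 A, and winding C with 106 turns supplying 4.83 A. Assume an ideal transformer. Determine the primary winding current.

V_A = 120 × 18/1346 = 1.6048 V; V_B = 120 × 117/1346 = 10.431 V; V_C = 120 × 106/1346 = 9.4502 V.
P_out = V_A I_A + V_B I_B + V_C I_C = 1.6048×4.87 + 10.431×1.76 + 9.4502×4.83 = 7.8152 + 18.358 + 45.645 = 71.818 W.
Ideal ⇒ P_in = P_out, so I_p = P_out/V_p = 71.818/120 = 0.598 A.

I_p ≈ 0.598 A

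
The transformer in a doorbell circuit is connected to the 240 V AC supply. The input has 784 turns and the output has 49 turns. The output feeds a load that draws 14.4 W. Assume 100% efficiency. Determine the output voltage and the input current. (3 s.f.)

V_out ≈ 15.0 V, I_in ≈ 0.0600 A

V_out = V_in × N_out/N_in = 240 × 49/784 = 15.000 V.
I_out = P/V_out = 14.4/15.000 = 0.96000 A.
I_in = I_out × N_out/N_in = 0.96000 × 49/784 = 0.0600 A.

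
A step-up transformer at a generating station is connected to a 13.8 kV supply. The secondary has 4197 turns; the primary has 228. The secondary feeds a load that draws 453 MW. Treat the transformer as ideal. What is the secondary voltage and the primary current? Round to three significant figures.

V_s = V_p × N_s/N_p = 13800 × 4197/228 = 254030 V.
I_s = P/V_s = 4.53×10^8/254030 = 1783.3 A.
I_p = I_s × N_s/N_p = 1783.3 × 4197/228 = 32800 A.

V_s ≈ 254000 V, I_p ≈ 32800 A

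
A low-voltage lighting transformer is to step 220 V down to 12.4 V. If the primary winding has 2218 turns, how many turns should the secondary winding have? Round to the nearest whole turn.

N_s = 125 turns

N_s/N_p = V_s/V_p, so N_s = 2218 × 12.4/220 = 125.0 ≈ 125 turns.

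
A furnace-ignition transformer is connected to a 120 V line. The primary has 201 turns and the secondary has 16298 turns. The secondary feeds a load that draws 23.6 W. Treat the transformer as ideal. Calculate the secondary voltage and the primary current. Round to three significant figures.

V_s ≈ 9730 V, I_p ≈ 0.197 A

V_s = V_p × N_s/N_p = 120 × 16298/201 = 9730.1 V.
I_s = P/V_s = 23.6/9730.1 = 0.0024255 A.
I_p = I_s × N_s/N_p = 0.0024255 × 16298/201 = 0.197 A.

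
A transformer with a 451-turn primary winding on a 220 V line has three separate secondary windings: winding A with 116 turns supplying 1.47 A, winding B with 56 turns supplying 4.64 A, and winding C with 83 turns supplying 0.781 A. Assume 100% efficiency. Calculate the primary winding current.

V_A = 220 × 116/451 = 56.585 V; V_B = 220 × 56/451 = 27.317 V; V_C = 220 × 83/451 = 40.488 V.
P_out = V_A I_A + V_B I_B + V_C I_C = 56.585×1.47 + 27.317×4.64 + 40.488×0.781 = 83.180 + 126.75 + 31.621 = 241.55 W.
Ideal ⇒ P_in = P_out, so I_p = P_out/V_p = 241.55/220 = 1.10 A.

I_p ≈ 1.10 A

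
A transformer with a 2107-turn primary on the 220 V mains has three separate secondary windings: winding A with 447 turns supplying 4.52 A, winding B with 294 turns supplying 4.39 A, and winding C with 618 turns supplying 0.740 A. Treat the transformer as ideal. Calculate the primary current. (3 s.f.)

I_p ≈ 1.79 A

V_A = 220 × 447/2107 = 46.673 V; V_B = 220 × 294/2107 = 30.698 V; V_C = 220 × 618/2107 = 64.528 V.
P_out = V_A I_A + V_B I_B + V_C I_C = 46.673×4.52 + 30.698×4.39 + 64.528×0.740 = 210.96 + 134.76 + 47.751 = 393.48 W.
Ideal ⇒ P_in = P_out, so I_p = P_out/V_p = 393.48/220 = 1.79 A.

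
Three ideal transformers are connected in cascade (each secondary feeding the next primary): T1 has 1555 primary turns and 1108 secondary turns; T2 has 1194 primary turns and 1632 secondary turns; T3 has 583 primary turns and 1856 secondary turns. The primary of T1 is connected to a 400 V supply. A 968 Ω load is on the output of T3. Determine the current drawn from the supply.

After T1: V = 400.00 × 1108/1555 = 285.02 V.
After T2: V = 285.02 × 1632/1194 = 389.57 V.
After T3: V = 389.57 × 1856/583 = 1240.2 V.
I_load = 1240.2/968 = 1.2812 A, so P_out = 1240.2 × 1.2812 = 1589.0 W.
All ideal ⇒ P_in = P_out, so I_supply = 1589.0/400 = 3.97 A.

I_supply ≈ 3.97 A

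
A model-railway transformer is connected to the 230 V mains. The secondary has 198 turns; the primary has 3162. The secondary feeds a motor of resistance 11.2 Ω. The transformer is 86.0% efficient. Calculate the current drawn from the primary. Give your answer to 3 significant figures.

I_p ≈ 0.0936 A

V_s = 230 × 198/3162 = 14.402 V.
I_s = V_s/R = 14.402/11.2 = 1.2859 A.
P_out = V_s I_s = 14.402 × 1.2859 = 18.520 W.
P_in = P_out/η = 18.520/0.860 = 21.535 W.
I_p = P_in/V_p = 21.535/230 = 0.0936 A.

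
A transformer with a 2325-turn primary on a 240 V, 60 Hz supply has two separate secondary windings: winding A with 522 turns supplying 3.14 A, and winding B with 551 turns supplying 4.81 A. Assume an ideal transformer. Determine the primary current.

I_p ≈ 1.84 A

V_A = 240 × 522/2325 = 53.884 V; V_B = 240 × 551/2325 = 56.877 V.
P_out = V_A I_A + V_B I_B = 53.884×3.14 + 56.877×4.81 = 169.20 + 273.58 = 442.78 W.
Ideal ⇒ P_in = P_out, so I_p = P_out/V_p = 442.78/240 = 1.84 A.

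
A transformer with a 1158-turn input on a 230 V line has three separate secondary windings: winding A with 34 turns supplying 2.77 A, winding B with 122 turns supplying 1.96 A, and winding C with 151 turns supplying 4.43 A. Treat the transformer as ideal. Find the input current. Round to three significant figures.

V_A = 230 × 34/1158 = 6.7530 V; V_B = 230 × 122/1158 = 24.231 V; V_C = 230 × 151/1158 = 29.991 V.
P_out = V_A I_A + V_B I_B + V_C I_C = 6.7530×2.77 + 24.231×1.96 + 29.991×4.43 = 18.706 + 47.494 + 132.86 = 199.06 W.
Ideal ⇒ P_in = P_out, so I_in = P_out/V_in = 199.06/230 = 0.865 A.

I_in ≈ 0.865 A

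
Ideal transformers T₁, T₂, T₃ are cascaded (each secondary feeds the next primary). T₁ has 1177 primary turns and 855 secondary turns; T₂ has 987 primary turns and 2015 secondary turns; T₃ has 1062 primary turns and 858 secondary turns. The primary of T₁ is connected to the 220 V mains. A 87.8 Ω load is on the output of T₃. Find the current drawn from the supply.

I_supply ≈ 3.60 A

Secondary of T₁: V = 220.00 × 855/1177 = 159.81 V.
Secondary of T₂: V = 159.81 × 2015/987 = 326.26 V.
Secondary of T₃: V = 326.26 × 858/1062 = 263.59 V.
I_load = 263.59/87.8 = 3.0022 A, so P_out = 263.59 × 3.0022 = 791.36 W.
All ideal ⇒ P_in = P_out, so I_supply = 791.36/220 = 3.60 A.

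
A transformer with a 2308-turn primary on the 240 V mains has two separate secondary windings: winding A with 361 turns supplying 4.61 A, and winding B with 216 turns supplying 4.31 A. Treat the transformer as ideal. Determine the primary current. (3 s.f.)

V_A = 240 × 361/2308 = 37.539 V; V_B = 240 × 216/2308 = 22.461 V.
P_out = V_A I_A + V_B I_B = 37.539×4.61 + 22.461×4.31 = 173.05 + 96.807 = 269.86 W.
Ideal ⇒ P_in = P_out, so I_p = P_out/V_p = 269.86/240 = 1.12 A.

I_p ≈ 1.12 A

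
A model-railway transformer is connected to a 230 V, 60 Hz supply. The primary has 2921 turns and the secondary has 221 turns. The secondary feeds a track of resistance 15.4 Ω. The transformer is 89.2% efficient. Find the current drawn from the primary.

V_s = 230 × 221/2921 = 17.402 V.
I_s = V_s/R = 17.402/15.4 = 1.1300 A.
P_out = V_s I_s = 17.402 × 1.1300 = 19.663 W.
P_in = P_out/η = 19.663/0.892 = 22.044 W.
I_p = P_in/V_p = 22.044/230 = 0.0958 A.

I_p ≈ 0.0958 A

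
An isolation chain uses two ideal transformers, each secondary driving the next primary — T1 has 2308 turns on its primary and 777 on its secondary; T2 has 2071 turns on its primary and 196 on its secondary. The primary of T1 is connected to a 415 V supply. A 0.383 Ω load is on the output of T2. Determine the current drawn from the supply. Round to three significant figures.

I_supply ≈ 1.10 A

After T1: V = 415.00 × 777/2308 = 139.71 V.
After T2: V = 139.71 × 196/2071 = 13.222 V.
I_load = 13.222/0.383 = 34.523 A, so P_out = 13.222 × 34.523 = 456.48 W.
All ideal ⇒ P_in = P_out, so I_supply = 456.48/415 = 1.10 A.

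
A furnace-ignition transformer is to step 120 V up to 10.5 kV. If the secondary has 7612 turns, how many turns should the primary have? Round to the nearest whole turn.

N_p = 87 turns

N_p/N_s = V_p/V_s, so N_p = 7612 × 120/10500 = 87.0 ≈ 87 turns.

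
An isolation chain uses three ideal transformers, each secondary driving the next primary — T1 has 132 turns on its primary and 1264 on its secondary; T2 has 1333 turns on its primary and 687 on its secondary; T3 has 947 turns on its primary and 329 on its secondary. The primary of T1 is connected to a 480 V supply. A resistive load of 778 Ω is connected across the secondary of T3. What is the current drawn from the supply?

I_supply ≈ 1.81 A

Secondary of T1: V = 480.00 × 1264/132 = 4596.4 V.
Secondary of T2: V = 4596.4 × 687/1333 = 2368.9 V.
Secondary of T3: V = 2368.9 × 329/947 = 822.98 V.
I_load = 822.98/778 = 1.0578 A, so P_out = 822.98 × 1.0578 = 870.55 W.
All ideal ⇒ P_in = P_out, so I_supply = 870.55/480 = 1.81 A.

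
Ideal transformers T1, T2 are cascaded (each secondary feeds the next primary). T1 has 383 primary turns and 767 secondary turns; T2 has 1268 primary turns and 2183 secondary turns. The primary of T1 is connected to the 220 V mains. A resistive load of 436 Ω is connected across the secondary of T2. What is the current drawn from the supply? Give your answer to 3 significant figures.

I_supply ≈ 6.00 A

Secondary of T1: V = 220.00 × 767/383 = 440.57 V.
Secondary of T2: V = 440.57 × 2183/1268 = 758.50 V.
I_load = 758.50/436 = 1.7397 A, so P_out = 758.50 × 1.7397 = 1319.5 W.
All ideal ⇒ P_in = P_out, so I_supply = 1319.5/220 = 6.00 A.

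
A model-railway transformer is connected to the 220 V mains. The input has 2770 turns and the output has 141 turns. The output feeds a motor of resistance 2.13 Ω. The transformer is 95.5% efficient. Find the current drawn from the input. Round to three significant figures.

I_in ≈ 0.280 A

V_out = 220 × 141/2770 = 11.199 V.
I_out = V_out/R = 11.199/2.13 = 5.2575 A.
P_out = V_out I_out = 11.199 × 5.2575 = 58.877 W.
P_in = P_out/η = 58.877/0.955 = 61.651 W.
I_in = P_in/V_in = 61.651/220 = 0.280 A.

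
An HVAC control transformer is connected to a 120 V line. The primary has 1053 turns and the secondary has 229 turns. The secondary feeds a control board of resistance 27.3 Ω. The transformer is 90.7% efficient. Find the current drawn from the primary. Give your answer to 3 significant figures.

I_p ≈ 0.229 A

V_s = 120 × 229/1053 = 26.097 V.
I_s = V_s/R = 26.097/27.3 = 0.95593 A.
P_out = V_s I_s = 26.097 × 0.95593 = 24.947 W.
P_in = P_out/η = 24.947/0.907 = 27.505 W.
I_p = P_in/V_p = 27.505/120 = 0.229 A.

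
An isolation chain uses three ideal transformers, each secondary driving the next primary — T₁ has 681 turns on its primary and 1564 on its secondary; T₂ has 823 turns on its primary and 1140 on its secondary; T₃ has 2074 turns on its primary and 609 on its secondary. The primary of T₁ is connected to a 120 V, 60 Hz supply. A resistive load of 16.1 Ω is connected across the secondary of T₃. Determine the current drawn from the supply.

I_supply ≈ 6.50 A

Secondary of T₁: V = 120.00 × 1564/681 = 275.59 V.
Secondary of T₂: V = 275.59 × 1140/823 = 381.75 V.
Secondary of T₃: V = 381.75 × 609/2074 = 112.09 V.
I_load = 112.09/16.1 = 6.9624 A, so P_out = 112.09 × 6.9624 = 780.45 W.
All ideal ⇒ P_in = P_out, so I_supply = 780.45/120 = 6.50 A.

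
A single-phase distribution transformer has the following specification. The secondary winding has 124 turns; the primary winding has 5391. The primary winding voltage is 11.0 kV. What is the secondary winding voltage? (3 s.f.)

V_s ≈ 253 V

V_s/V_p = N_s/N_p, so V_s = 11000 × 124/5391 = 253 V.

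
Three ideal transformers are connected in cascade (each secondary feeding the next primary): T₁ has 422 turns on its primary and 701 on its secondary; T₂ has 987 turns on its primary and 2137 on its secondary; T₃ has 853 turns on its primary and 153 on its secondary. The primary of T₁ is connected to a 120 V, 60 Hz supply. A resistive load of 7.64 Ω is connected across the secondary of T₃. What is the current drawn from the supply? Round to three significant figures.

I_supply ≈ 6.54 A

After T₁: V = 120.00 × 701/422 = 199.34 V.
After T₂: V = 199.34 × 2137/987 = 431.59 V.
After T₃: V = 431.59 × 153/853 = 77.413 V.
I_load = 77.413/7.64 = 10.133 A, so P_out = 77.413 × 10.133 = 784.40 W.
All ideal ⇒ P_in = P_out, so I_supply = 784.40/120 = 6.54 A.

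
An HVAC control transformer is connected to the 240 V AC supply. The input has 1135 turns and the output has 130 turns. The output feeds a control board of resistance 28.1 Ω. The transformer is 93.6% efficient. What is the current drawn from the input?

I_in ≈ 0.120 A

V_out = 240 × 130/1135 = 27.489 V.
I_out = V_out/R = 27.489/28.1 = 0.97826 A.
P_out = V_out I_out = 27.489 × 0.97826 = 26.891 W.
P_in = P_out/η = 26.891/0.936 = 28.730 W.
I_in = P_in/V_in = 28.730/240 = 0.120 A.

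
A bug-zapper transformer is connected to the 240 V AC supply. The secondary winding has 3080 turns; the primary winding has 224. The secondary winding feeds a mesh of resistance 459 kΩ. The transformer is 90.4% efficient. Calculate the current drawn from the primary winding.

V_s = 240 × 3080/224 = 3300.0 V.
I_s = V_s/R = 3300.0/459000 = 0.0071895 A.
P_out = V_s I_s = 3300.0 × 0.0071895 = 23.725 W.
P_in = P_out/η = 23.725/0.904 = 26.245 W.
I_p = P_in/V_p = 26.245/240 = 0.109 A.

I_p ≈ 0.109 A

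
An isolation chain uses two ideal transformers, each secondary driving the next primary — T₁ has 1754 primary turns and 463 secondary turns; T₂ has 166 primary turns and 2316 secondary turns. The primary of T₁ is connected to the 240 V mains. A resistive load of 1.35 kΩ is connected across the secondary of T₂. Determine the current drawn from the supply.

After T₁: V = 240.00 × 463/1754 = 63.352 V.
After T₂: V = 63.352 × 2316/166 = 883.88 V.
I_load = 883.88/1350 = 0.65473 A, so P_out = 883.88 × 0.65473 = 578.70 W.
All ideal ⇒ P_in = P_out, so I_supply = 578.70/240 = 2.41 A.

I_supply ≈ 2.41 A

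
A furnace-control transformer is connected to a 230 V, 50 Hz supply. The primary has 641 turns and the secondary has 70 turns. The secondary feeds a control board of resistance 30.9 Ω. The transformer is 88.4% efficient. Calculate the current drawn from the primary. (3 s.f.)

V_s = 230 × 70/641 = 25.117 V.
I_s = V_s/R = 25.117/30.9 = 0.81285 A.
P_out = V_s I_s = 25.117 × 0.81285 = 20.416 W.
P_in = P_out/η = 20.416/0.884 = 23.095 W.
I_p = P_in/V_p = 23.095/230 = 0.100 A.

I_p ≈ 0.100 A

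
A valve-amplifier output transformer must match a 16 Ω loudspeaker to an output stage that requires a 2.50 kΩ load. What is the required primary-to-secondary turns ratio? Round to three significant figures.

Z_p/Z_s = (N_p/N_s)², so N_p/N_s = √(2500/16) = √156 = 12.5.

N_p/N_s ≈ 12.5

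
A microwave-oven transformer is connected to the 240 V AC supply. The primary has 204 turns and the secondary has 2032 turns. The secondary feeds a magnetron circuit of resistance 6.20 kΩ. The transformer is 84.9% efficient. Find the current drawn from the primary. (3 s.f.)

V_s = 240 × 2032/204 = 2390.6 V.
I_s = V_s/R = 2390.6/6200 = 0.38558 A.
P_out = V_s I_s = 2390.6 × 0.38558 = 921.76 W.
P_in = P_out/η = 921.76/0.849 = 1085.7 W.
I_p = P_in/V_p = 1085.7/240 = 4.52 A.

I_p ≈ 4.52 A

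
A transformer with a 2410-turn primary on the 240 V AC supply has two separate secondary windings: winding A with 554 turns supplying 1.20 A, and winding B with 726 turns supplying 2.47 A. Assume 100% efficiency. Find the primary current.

I_p ≈ 1.02 A

V_A = 240 × 554/2410 = 55.170 V; V_B = 240 × 726/2410 = 72.299 V.
P_out = V_A I_A + V_B I_B = 55.170×1.20 + 72.299×2.47 = 66.204 + 178.58 = 244.78 W.
Ideal ⇒ P_in = P_out, so I_p = P_out/V_p = 244.78/240 = 1.02 A.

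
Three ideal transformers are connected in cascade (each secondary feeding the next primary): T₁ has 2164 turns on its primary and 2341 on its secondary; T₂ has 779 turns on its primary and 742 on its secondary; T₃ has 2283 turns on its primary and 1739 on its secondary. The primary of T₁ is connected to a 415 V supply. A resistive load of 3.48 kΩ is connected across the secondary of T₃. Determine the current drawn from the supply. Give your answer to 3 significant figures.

After T₁: V = 415.00 × 2341/2164 = 448.94 V.
After T₂: V = 448.94 × 742/779 = 427.62 V.
After T₃: V = 427.62 × 1739/2283 = 325.73 V.
I_load = 325.73/3480 = 0.093599 A, so P_out = 325.73 × 0.093599 = 30.488 W.
All ideal ⇒ P_in = P_out, so I_supply = 30.488/415 = 0.0735 A.

I_supply ≈ 0.0735 A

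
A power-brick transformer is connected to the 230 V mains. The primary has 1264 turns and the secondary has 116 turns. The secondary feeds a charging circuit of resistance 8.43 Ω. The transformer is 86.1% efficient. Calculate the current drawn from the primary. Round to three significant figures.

V_s = 230 × 116/1264 = 21.108 V.
I_s = V_s/R = 21.108/8.43 = 2.5039 A.
P_out = V_s I_s = 21.108 × 2.5039 = 52.851 W.
P_in = P_out/η = 52.851/0.861 = 61.383 W.
I_p = P_in/V_p = 61.383/230 = 0.267 A.

I_p ≈ 0.267 A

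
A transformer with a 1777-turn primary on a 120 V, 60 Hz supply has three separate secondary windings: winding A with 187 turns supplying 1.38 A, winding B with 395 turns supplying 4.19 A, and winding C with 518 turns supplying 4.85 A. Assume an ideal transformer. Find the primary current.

I_p ≈ 2.49 A

V_A = 120 × 187/1777 = 12.628 V; V_B = 120 × 395/1777 = 26.674 V; V_C = 120 × 518/1777 = 34.980 V.
P_out = V_A I_A + V_B I_B + V_C I_C = 12.628×1.38 + 26.674×4.19 + 34.980×4.85 = 17.427 + 111.76 + 169.65 = 298.85 W.
Ideal ⇒ P_in = P_out, so I_p = P_out/V_p = 298.85/120 = 2.49 A.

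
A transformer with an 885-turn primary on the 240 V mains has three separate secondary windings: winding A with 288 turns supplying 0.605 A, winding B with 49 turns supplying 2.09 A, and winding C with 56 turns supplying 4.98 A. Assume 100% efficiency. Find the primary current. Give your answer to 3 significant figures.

I_p ≈ 0.628 A

V_A = 240 × 288/885 = 78.102 V; V_B = 240 × 49/885 = 13.288 V; V_C = 240 × 56/885 = 15.186 V.
P_out = V_A I_A + V_B I_B + V_C I_C = 78.102×0.605 + 13.288×2.09 + 15.186×4.98 = 47.252 + 27.772 + 75.628 = 150.65 W.
Ideal ⇒ P_in = P_out, so I_p = P_out/V_p = 150.65/240 = 0.628 A.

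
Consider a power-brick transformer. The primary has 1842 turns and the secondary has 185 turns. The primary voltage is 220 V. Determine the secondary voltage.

V_s ≈ 22.1 V

V_s/V_p = N_s/N_p, so V_s = 220 × 185/1842 = 22.1 V.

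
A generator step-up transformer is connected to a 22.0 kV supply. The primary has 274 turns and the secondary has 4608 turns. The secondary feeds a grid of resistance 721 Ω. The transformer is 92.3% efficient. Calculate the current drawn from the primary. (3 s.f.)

I_p ≈ 9350 A

V_s = 22000 × 4608/274 = 369990 V.
I_s = V_s/R = 369990/721 = 513.16 A.
P_out = V_s I_s = 369990 × 513.16 = 1.8986×10^8 W.
P_in = P_out/η = 1.8986×10^8/0.923 = 2.0570×10^8 W.
I_p = P_in/V_p = 2.0570×10^8/22000 = 9350 A.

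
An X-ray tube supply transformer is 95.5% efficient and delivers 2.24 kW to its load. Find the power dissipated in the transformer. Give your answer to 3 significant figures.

P_loss ≈ 106 W

P_in = P_out/η = 2240/0.955 = 2345.55 W.
P_loss = P_in − P_out = 2345.55 − 2240 = 106 W.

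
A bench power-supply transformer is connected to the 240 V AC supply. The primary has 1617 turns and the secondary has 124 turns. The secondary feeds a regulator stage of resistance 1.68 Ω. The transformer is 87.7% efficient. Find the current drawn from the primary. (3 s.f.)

I_p ≈ 0.958 A

V_s = 240 × 124/1617 = 18.404 V.
I_s = V_s/R = 18.404/1.68 = 10.955 A.
P_out = V_s I_s = 18.404 × 10.955 = 201.62 W.
P_in = P_out/η = 201.62/0.877 = 229.90 W.
I_p = P_in/V_p = 229.90/240 = 0.958 A.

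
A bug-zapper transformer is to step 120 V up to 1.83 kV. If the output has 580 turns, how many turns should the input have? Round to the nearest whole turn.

N_in = 38 turns

N_in/N_out = V_in/V_out, so N_in = 580 × 120/1830 = 38.0 ≈ 38 turns.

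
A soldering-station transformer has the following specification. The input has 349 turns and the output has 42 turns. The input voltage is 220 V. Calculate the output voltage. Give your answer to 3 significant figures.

V_out/V_in = N_out/N_in, so V_out = 220 × 42/349 = 26.5 V.

V_out ≈ 26.5 V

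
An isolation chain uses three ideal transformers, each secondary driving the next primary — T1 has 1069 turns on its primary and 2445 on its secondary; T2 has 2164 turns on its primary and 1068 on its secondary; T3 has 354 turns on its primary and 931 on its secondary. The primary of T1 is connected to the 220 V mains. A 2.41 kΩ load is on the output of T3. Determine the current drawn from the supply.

I_supply ≈ 0.805 A

After T1: V = 220.00 × 2445/1069 = 503.18 V.
After T2: V = 503.18 × 1068/2164 = 248.33 V.
After T3: V = 248.33 × 931/354 = 653.11 V.
I_load = 653.11/2410 = 0.27100 A, so P_out = 653.11 × 0.27100 = 176.99 W.
All ideal ⇒ P_in = P_out, so I_supply = 176.99/220 = 0.805 A.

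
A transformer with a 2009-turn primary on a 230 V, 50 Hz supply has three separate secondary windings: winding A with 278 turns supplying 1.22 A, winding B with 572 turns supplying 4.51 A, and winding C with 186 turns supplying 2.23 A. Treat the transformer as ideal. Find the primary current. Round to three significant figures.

I_p ≈ 1.66 A

V_A = 230 × 278/2009 = 31.827 V; V_B = 230 × 572/2009 = 65.485 V; V_C = 230 × 186/2009 = 21.294 V.
P_out = V_A I_A + V_B I_B + V_C I_C = 31.827×1.22 + 65.485×4.51 + 21.294×2.23 = 38.829 + 295.34 + 47.486 = 381.65 W.
Ideal ⇒ P_in = P_out, so I_p = P_out/V_p = 381.65/230 = 1.66 A.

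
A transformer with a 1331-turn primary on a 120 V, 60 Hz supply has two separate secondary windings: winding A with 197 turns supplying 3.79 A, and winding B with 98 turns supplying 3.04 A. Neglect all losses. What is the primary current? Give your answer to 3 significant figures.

V_A = 120 × 197/1331 = 17.761 V; V_B = 120 × 98/1331 = 8.8355 V.
P_out = V_A I_A + V_B I_B = 17.761×3.79 + 8.8355×3.04 = 67.315 + 26.860 = 94.174 W.
Ideal ⇒ P_in = P_out, so I_p = P_out/V_p = 94.174/120 = 0.785 A.

I_p ≈ 0.785 A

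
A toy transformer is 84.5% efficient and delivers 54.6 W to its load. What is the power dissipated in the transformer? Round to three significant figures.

P_loss ≈ 10.0 W

P_in = P_out/η = 54.6/0.845 = 64.6154 W.
P_loss = P_in − P_out = 64.6154 − 54.6 = 10.0 W.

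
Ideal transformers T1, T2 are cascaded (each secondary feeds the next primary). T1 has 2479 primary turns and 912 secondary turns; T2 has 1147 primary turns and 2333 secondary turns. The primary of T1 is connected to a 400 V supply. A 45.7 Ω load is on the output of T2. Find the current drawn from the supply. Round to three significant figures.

I_supply ≈ 4.90 A

After T1: V = 400.00 × 912/2479 = 147.16 V.
After T2: V = 147.16 × 2333/1147 = 299.32 V.
I_load = 299.32/45.7 = 6.5496 A, so P_out = 299.32 × 6.5496 = 1960.4 W.
All ideal ⇒ P_in = P_out, so I_supply = 1960.4/400 = 4.90 A.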